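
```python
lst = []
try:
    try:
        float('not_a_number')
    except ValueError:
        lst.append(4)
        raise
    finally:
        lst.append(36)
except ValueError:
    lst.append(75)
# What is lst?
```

Step-by-step execution trace:
1. Inner try: `float('not_a_number')` raises ValueError.
2. Inner `except ValueError` matches → `lst.append(4)` → lst = [4].
3. bare `raise` re-raises ValueError.
4. Inner `finally` runs during unwinding: `lst.append(36)` → lst = [4, 36].
5. Outer `except ValueError` matches → `lst.append(75)` → lst = [4, 36, 75].
Result: [4, 36, 75]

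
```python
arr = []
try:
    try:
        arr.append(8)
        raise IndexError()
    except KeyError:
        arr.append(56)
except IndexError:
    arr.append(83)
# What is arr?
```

Step-by-step execution trace:
1. Inner try: `arr.append(8)` → arr = [8].
2. `raise IndexError()` raises IndexError.
3. Inner `except KeyError` does not match IndexError; exception propagates to outer try.
4. Outer `except IndexError` matches → `arr.append(83)` → arr = [8, 83].
Result: [8, 83]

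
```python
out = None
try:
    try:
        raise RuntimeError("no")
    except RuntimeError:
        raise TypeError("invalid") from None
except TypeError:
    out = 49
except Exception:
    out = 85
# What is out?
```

Step-by-step execution trace:
1. Inner try raises RuntimeError; inner `except RuntimeError` catches it.
2. `raise TypeError(...) from None` raises TypeError (from None suppresses __context__, but the active exception is still TypeError).
3. Outer `except TypeError` matches → out = 49.
4. `except Exception` is not reached.
Result: 49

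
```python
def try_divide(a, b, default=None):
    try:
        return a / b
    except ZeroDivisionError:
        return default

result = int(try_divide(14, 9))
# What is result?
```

Step-by-step execution trace:
1. `try_divide(14, 9)` enters try: `return 14 / 9` → returns 1.5555555555555556. No exception raised.
2. `except ZeroDivisionError` is skipped.
3. `int(1.5555555555555556)` → 1 → result = 1.
Result: 1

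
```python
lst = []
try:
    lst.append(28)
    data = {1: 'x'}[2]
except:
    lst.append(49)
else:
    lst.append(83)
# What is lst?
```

Step-by-step execution trace:
1. try: `lst.append(28)` → lst = [28].
2. `data = {1: 'x'}[2]` raises KeyError.
3. bare `except` matches → `lst.append(49)` → lst = [28, 49].
4. `else` is skipped (an exception was raised).
Result: [28, 49]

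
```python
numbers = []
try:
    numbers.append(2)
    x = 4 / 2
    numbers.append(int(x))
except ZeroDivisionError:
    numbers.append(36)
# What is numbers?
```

Step-by-step execution trace:
1. try: `numbers.append(2)` → numbers = [2].
2. `x = 4 / 2` → x = 2.0. No exception raised.
3. `numbers.append(int(x))` → numbers = [2, 2].
4. `except ZeroDivisionError` is skipped (no exception was raised).
Result: [2, 2]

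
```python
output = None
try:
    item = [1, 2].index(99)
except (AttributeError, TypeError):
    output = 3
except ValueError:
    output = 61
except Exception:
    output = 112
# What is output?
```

Step-by-step execution trace:
1. `item = [1, 2].index(99)` raises ValueError.
2. `except (AttributeError, TypeError)` does not match ValueError; skipped.
3. `except ValueError` matches (exact type match) → output = 61.
4. `except Exception` is not reached.
Result: 61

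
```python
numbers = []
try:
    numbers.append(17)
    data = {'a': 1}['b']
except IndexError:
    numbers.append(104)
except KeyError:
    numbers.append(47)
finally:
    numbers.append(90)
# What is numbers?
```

Step-by-step execution trace:
1. try: `numbers.append(17)` → numbers = [17].
2. `data = {'a': 1}['b']` raises KeyError.
3. `except IndexError` does not match KeyError; skipped.
4. `except KeyError` matches → `numbers.append(47)` → numbers = [17, 47].
5. finally always runs: `numbers.append(90)` → numbers = [17, 47, 90].
Result: [17, 47, 90]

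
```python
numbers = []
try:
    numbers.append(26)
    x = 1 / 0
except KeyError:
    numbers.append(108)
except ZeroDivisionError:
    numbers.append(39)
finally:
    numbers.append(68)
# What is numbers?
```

Step-by-step execution trace:
1. try: `numbers.append(26)` → numbers = [26].
2. `x = 1 / 0` raises ZeroDivisionError.
3. `except KeyError` does not match ZeroDivisionError; skipped.
4. `except ZeroDivisionError` matches → `numbers.append(39)` → numbers = [26, 39].
5. finally always runs: `numbers.append(68)` → numbers = [26, 39, 68].
Result: [26, 39, 68]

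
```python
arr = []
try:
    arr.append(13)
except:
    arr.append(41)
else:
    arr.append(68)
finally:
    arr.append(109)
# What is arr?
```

Step-by-step execution trace:
1. try: `arr.append(13)` → arr = [13]. No exception raised.
2. `except` is skipped.
3. `else` runs: `arr.append(68)` → arr = [13, 68].
4. `finally` always runs: `arr.append(109)` → arr = [13, 68, 109].
Result: [13, 68, 109]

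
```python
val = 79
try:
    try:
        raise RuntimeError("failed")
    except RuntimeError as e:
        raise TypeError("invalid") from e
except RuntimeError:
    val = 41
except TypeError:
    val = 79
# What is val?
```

Step-by-step execution trace:
1. Inner try raises RuntimeError; inner `except RuntimeError as e` catches it.
2. `raise TypeError(...) from e` raises TypeError (RuntimeError is attached as __cause__, but only TypeError is active).
3. Outer `except RuntimeError` does not match TypeError; skipped.
4. Outer `except TypeError` matches → val = 79.
Result: 79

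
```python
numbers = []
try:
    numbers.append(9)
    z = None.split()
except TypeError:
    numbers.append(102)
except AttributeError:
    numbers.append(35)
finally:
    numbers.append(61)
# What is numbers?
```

Step-by-step execution trace:
1. try: `numbers.append(9)` → numbers = [9].
2. `z = None.split()` raises AttributeError.
3. `except TypeError` does not match AttributeError; skipped.
4. `except AttributeError` matches → `numbers.append(35)` → numbers = [9, 35].
5. finally always runs: `numbers.append(61)` → numbers = [9, 35, 61].
Result: [9, 35, 61]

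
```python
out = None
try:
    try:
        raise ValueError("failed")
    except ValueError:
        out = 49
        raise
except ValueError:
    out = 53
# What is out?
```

Step-by-step execution trace:
1. Inner try: `raise ValueError("failed")` raises ValueError.
2. Inner `except ValueError` matches → out = 49.
3. bare `raise` re-raises the same ValueError.
4. Outer `except ValueError` matches → out = 53.
Result: 53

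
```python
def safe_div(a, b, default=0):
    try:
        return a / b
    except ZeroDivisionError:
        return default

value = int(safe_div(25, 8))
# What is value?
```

Step-by-step execution trace:
1. `safe_div(25, 8)` enters try: `return 25 / 8` → returns 3.125. No exception raised.
2. `except ZeroDivisionError` is skipped.
3. `int(3.125)` → 3 → value = 3.
Result: 3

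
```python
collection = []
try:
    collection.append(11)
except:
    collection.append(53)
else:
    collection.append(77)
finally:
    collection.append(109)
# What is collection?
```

Step-by-step execution trace:
1. try: `collection.append(11)` → collection = [11]. No exception raised.
2. `except` is skipped.
3. `else` runs: `collection.append(77)` → collection = [11, 77].
4. `finally` always runs: `collection.append(109)` → collection = [11, 77, 109].
Result: [11, 77, 109]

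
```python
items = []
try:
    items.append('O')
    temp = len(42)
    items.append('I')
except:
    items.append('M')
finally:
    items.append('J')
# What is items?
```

Step-by-step execution trace:
1. try: `items.append('O')` → items = ['O'].
2. `temp = len(42)` raises TypeError; `items.append('I')` is not reached.
3. bare `except` matches → `items.append('M')` → items = ['O', 'M'].
4. finally always runs: `items.append('J')` → items = ['O', 'M', 'J'].
Result: ['O', 'M', 'J']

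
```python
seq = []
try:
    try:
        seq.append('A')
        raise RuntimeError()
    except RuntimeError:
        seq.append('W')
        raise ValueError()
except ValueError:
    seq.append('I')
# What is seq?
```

Step-by-step execution trace:
1. Inner try: `seq.append('A')` → seq = ['A'].
2. `raise RuntimeError()` raises RuntimeError.
3. Inner `except RuntimeError` matches → `seq.append('W')` → seq = ['A', 'W'].
4. `raise ValueError()` raises ValueError; propagates to outer try.
5. Outer `except ValueError` matches → `seq.append('I')` → seq = ['A', 'W', 'I'].
Result: ['A', 'W', 'I']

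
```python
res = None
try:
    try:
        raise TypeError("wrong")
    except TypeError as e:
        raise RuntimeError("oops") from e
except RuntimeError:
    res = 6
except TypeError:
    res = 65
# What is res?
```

Step-by-step execution trace:
1. Inner try raises TypeError; inner `except TypeError as e` catches it.
2. `raise RuntimeError(...) from e` raises RuntimeError (TypeError is attached as __cause__, but only RuntimeError is active).
3. Outer `except RuntimeError` matches → res = 6.
4. `except TypeError` is not reached.
Result: 6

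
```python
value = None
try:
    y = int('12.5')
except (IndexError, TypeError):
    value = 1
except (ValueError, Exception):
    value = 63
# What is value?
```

Step-by-step execution trace:
1. `y = int('12.5')` raises ValueError.
2. `except (IndexError, TypeError)` does not match ValueError; skipped.
3. `except (ValueError, Exception)` matches (ValueError is in the tuple) → value = 63.
Result: 63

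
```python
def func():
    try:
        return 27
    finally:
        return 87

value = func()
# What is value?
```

Step-by-step execution trace:
1. `func()` enters try: `return 27` sets pending return value 27.
2. Before returning, `finally: return 87` runs and overrides the pending return.
3. func() returns 87 → value = 87.
Result: 87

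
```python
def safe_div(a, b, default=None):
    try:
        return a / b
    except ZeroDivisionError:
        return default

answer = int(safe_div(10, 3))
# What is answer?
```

Step-by-step execution trace:
1. `safe_div(10, 3)` enters try: `return 10 / 3` → returns 3.3333333333333335. No exception raised.
2. `except ZeroDivisionError` is skipped.
3. `int(3.3333333333333335)` → 3 → answer = 3.
Result: 3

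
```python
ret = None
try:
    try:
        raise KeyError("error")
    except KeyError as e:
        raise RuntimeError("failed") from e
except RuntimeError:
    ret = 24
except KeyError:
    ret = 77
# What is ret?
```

Step-by-step execution trace:
1. Inner try raises KeyError; inner `except KeyError as e` catches it.
2. `raise RuntimeError(...) from e` raises RuntimeError (KeyError is attached as __cause__, but only RuntimeError is active).
3. Outer `except RuntimeError` matches → ret = 24.
4. `except KeyError` is not reached.
Result: 24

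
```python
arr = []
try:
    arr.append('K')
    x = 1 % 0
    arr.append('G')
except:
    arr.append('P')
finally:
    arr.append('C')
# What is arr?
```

Step-by-step execution trace:
1. try: `arr.append('K')` → arr = ['K'].
2. `x = 1 % 0` raises ZeroDivisionError; `arr.append('G')` is not reached.
3. bare `except` matches → `arr.append('P')` → arr = ['K', 'P'].
4. finally always runs: `arr.append('C')` → arr = ['K', 'P', 'C'].
Result: ['K', 'P', 'C']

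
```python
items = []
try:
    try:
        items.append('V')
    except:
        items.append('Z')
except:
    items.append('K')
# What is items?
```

Step-by-step execution trace:
1. Inner try: `items.append('V')` → items = ['V']. No exception raised.
2. Inner `except` is skipped.
3. Inner try completes normally; outer `except` is skipped.
Result: ['V']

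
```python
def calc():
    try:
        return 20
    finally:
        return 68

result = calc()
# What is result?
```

Step-by-step execution trace:
1. `calc()` enters try: `return 20` sets pending return value 20.
2. Before returning, `finally: return 68` runs and overrides the pending return.
3. calc() returns 68 → result = 68.
Result: 68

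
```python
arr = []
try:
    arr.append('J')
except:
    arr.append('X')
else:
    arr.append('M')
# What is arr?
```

Step-by-step execution trace:
1. try: `arr.append('J')` → arr = ['J']. No exception raised.
2. `except` is skipped.
3. `else` runs (try completed without exception): `arr.append('M')` → arr = ['J', 'M'].
Result: ['J', 'M']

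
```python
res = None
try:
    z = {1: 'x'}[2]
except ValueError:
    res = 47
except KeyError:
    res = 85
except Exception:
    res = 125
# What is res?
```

Step-by-step execution trace:
1. `z = {1: 'x'}[2]` raises KeyError.
2. `except ValueError` does not match KeyError; skipped.
3. `except KeyError` matches → res = 85.
4. Remaining except clauses are skipped.
Result: 85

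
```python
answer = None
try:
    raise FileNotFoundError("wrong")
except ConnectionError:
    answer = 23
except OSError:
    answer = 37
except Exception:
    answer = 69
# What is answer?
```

Step-by-step execution trace:
1. `raise FileNotFoundError(...)` raises FileNotFoundError.
2. `except ConnectionError` does not match (FileNotFoundError is not a subclass of ConnectionError); skipped.
3. `except OSError` matches (FileNotFoundError is a subclass of OSError) → answer = 37.
4. `except Exception` is not reached.
Result: 37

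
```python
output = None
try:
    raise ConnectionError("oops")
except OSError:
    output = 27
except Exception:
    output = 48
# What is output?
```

Step-by-step execution trace:
1. `raise ConnectionError(...)` raises ConnectionError.
2. `except OSError` matches (ConnectionError is a subclass of OSError) → output = 27.
3. `except Exception` is not reached.
Result: 27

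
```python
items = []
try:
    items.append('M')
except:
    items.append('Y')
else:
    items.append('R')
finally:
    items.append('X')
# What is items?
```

Step-by-step execution trace:
1. try: `items.append('M')` → items = ['M']. No exception raised.
2. `except` is skipped.
3. `else` runs: `items.append('R')` → items = ['M', 'R'].
4. `finally` always runs: `items.append('X')` → items = ['M', 'R', 'X'].
Result: ['M', 'R', 'X']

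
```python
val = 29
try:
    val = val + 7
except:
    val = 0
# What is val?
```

Step-by-step execution trace:
1. val starts at 29.
2. try: `val = val + 7` → val = 36. No exception raised.
3. `except` is skipped.
Result: 36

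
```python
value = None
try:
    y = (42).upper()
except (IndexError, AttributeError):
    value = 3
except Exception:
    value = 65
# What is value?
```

Step-by-step execution trace:
1. `y = (42).upper()` raises AttributeError.
2. `except (IndexError, AttributeError)` matches (AttributeError is in the tuple) → value = 3.
3. `except Exception` is not reached.
Result: 3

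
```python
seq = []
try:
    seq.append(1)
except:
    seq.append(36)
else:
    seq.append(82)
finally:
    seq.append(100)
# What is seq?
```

Step-by-step execution trace:
1. try: `seq.append(1)` → seq = [1]. No exception raised.
2. `except` is skipped.
3. `else` runs: `seq.append(82)` → seq = [1, 82].
4. `finally` always runs: `seq.append(100)` → seq = [1, 82, 100].
Result: [1, 82, 100]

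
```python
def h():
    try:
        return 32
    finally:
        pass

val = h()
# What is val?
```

Step-by-step execution trace:
1. `h()` enters try: `return 32` sets pending return value 32.
2. Before returning, `finally: pass` runs (no effect).
3. h() returns 32 → val = 32.
Result: 32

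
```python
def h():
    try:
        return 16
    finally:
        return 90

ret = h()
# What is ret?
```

Step-by-step execution trace:
1. `h()` enters try: `return 16` sets pending return value 16.
2. Before returning, `finally: return 90` runs and overrides the pending return.
3. h() returns 90 → ret = 90.
Result: 90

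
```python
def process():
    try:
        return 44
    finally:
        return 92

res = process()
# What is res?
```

Step-by-step execution trace:
1. `process()` enters try: `return 44` sets pending return value 44.
2. Before returning, `finally: return 92` runs and overrides the pending return.
3. process() returns 92 → res = 92.
Result: 92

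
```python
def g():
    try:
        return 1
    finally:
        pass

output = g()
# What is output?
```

Step-by-step execution trace:
1. `g()` enters try: `return 1` sets pending return value 1.
2. Before returning, `finally: pass` runs (no effect).
3. g() returns 1 → output = 1.
Result: 1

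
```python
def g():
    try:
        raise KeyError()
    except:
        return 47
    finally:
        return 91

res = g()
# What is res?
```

Step-by-step execution trace:
1. `g()` enters try: `raise KeyError()` raises KeyError.
2. bare `except` matches → `return 47` sets pending return value 47.
3. Before returning, `finally: return 91` runs and overrides the pending return.
4. g() returns 91 → res = 91.
Result: 91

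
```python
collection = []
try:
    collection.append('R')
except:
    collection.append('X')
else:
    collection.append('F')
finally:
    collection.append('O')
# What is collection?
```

Step-by-step execution trace:
1. try: `collection.append('R')` → collection = ['R']. No exception raised.
2. `except` is skipped.
3. `else` runs: `collection.append('F')` → collection = ['R', 'F'].
4. `finally` always runs: `collection.append('O')` → collection = ['R', 'F', 'O'].
Result: ['R', 'F', 'O']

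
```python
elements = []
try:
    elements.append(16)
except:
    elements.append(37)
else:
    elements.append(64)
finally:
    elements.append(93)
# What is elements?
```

Step-by-step execution trace:
1. try: `elements.append(16)` → elements = [16]. No exception raised.
2. `except` is skipped.
3. `else` runs: `elements.append(64)` → elements = [16, 64].
4. `finally` always runs: `elements.append(93)` → elements = [16, 64, 93].
Result: [16, 64, 93]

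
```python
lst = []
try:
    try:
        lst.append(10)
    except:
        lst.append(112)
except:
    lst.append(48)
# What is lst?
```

Step-by-step execution trace:
1. Inner try: `lst.append(10)` → lst = [10]. No exception raised.
2. Inner `except` is skipped.
3. Inner try completes normally; outer `except` is skipped.
Result: [10]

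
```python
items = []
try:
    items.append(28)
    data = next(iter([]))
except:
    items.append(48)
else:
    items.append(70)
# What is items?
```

Step-by-step execution trace:
1. try: `items.append(28)` → items = [28].
2. `data = next(iter([]))` raises StopIteration.
3. bare `except` matches → `items.append(48)` → items = [28, 48].
4. `else` is skipped (an exception was raised).
Result: [28, 48]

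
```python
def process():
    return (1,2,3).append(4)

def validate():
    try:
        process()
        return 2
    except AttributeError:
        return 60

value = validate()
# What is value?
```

Step-by-step execution trace:
1. `validate()` calls `process()`.
2. `process()` evaluates `(1,2,3).append(4)`, which raises AttributeError; it propagates to the caller.
3. `return 2` is not reached.
4. `except AttributeError` in validate matches → returns 60.
5. value = 60.
Result: 60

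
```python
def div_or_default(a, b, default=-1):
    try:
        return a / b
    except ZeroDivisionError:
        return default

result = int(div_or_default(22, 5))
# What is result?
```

Step-by-step execution trace:
1. `div_or_default(22, 5)` enters try: `return 22 / 5` → returns 4.4. No exception raised.
2. `except ZeroDivisionError` is skipped.
3. `int(4.4)` → 4 → result = 4.
Result: 4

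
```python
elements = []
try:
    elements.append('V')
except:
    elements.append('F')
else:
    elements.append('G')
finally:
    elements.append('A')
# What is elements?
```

Step-by-step execution trace:
1. try: `elements.append('V')` → elements = ['V']. No exception raised.
2. `except` is skipped.
3. `else` runs: `elements.append('G')` → elements = ['V', 'G'].
4. `finally` always runs: `elements.append('A')` → elements = ['V', 'G', 'A'].
Result: ['V', 'G', 'A']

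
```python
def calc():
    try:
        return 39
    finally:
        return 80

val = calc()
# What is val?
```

Step-by-step execution trace:
1. `calc()` enters try: `return 39` sets pending return value 39.
2. Before returning, `finally: return 80` runs and overrides the pending return.
3. calc() returns 80 → val = 80.
Result: 80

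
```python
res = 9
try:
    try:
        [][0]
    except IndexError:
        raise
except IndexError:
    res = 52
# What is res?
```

Step-by-step execution trace:
1. Inner try: `[][0]` raises IndexError.
2. Inner `except IndexError` matches; bare `raise` re-raises the same IndexError.
3. Outer `except IndexError` matches → res = 52.
Result: 52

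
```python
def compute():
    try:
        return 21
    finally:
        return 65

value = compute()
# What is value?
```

Step-by-step execution trace:
1. `compute()` enters try: `return 21` sets pending return value 21.
2. Before returning, `finally: return 65` runs and overrides the pending return.
3. compute() returns 65 → value = 65.
Result: 65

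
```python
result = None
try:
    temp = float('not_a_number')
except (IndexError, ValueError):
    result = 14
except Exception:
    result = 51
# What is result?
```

Step-by-step execution trace:
1. `temp = float('not_a_number')` raises ValueError.
2. `except (IndexError, ValueError)` matches (ValueError is in the tuple) → result = 14.
3. `except Exception` is not reached.
Result: 14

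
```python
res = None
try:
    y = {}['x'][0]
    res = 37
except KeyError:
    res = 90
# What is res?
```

Step-by-step execution trace:
1. `y = {}['x'][0]` raises KeyError.
2. `res = 37` is not reached.
3. `except KeyError` matches → res = 90.
Result: 90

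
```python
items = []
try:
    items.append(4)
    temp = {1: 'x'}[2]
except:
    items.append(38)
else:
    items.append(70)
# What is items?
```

Step-by-step execution trace:
1. try: `items.append(4)` → items = [4].
2. `temp = {1: 'x'}[2]` raises KeyError.
3. bare `except` matches → `items.append(38)` → items = [4, 38].
4. `else` is skipped (an exception was raised).
Result: [4, 38]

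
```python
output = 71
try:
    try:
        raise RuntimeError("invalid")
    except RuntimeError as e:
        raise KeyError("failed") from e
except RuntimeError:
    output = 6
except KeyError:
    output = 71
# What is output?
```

Step-by-step execution trace:
1. Inner try raises RuntimeError; inner `except RuntimeError as e` catches it.
2. `raise KeyError(...) from e` raises KeyError (RuntimeError is attached as __cause__, but only KeyError is active).
3. Outer `except RuntimeError` does not match KeyError; skipped.
4. Outer `except KeyError` matches → output = 71.
Result: 71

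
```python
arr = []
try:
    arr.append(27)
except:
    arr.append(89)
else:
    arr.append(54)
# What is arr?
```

Step-by-step execution trace:
1. try: `arr.append(27)` → arr = [27]. No exception raised.
2. `except` is skipped.
3. `else` runs (try completed without exception): `arr.append(54)` → arr = [27, 54].
Result: [27, 54]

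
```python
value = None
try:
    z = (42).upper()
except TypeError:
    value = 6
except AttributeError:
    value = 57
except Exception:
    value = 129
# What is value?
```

Step-by-step execution trace:
1. `z = (42).upper()` raises AttributeError.
2. `except TypeError` does not match AttributeError; skipped.
3. `except AttributeError` matches → value = 57.
4. Remaining except clauses are skipped.
Result: 57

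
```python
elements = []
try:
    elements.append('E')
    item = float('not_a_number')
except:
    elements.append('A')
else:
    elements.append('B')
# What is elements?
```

Step-by-step execution trace:
1. try: `elements.append('E')` → elements = ['E'].
2. `item = float('not_a_number')` raises ValueError.
3. bare `except` matches → `elements.append('A')` → elements = ['E', 'A'].
4. `else` is skipped (an exception was raised).
Result: ['E', 'A']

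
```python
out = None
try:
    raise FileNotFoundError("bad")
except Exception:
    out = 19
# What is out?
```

Step-by-step execution trace:
1. `raise FileNotFoundError(...)` raises FileNotFoundError.
2. `except Exception` matches (FileNotFoundError is a subclass of Exception) → out = 19.
Result: 19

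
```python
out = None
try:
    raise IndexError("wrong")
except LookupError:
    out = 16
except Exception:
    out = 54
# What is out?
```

Step-by-step execution trace:
1. `raise IndexError(...)` raises IndexError.
2. `except LookupError` matches (IndexError is a subclass of LookupError) → out = 16.
3. `except Exception` is not reached.
Result: 16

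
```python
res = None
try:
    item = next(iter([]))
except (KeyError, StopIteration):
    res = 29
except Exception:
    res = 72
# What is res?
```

Step-by-step execution trace:
1. `item = next(iter([]))` raises StopIteration.
2. `except (KeyError, StopIteration)` matches (StopIteration is in the tuple) → res = 29.
3. `except Exception` is not reached.
Result: 29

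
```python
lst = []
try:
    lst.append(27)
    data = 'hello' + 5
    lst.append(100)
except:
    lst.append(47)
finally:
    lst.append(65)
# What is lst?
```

Step-by-step execution trace:
1. try: `lst.append(27)` → lst = [27].
2. `data = 'hello' + 5` raises TypeError; `lst.append(100)` is not reached.
3. bare `except` matches → `lst.append(47)` → lst = [27, 47].
4. finally always runs: `lst.append(65)` → lst = [27, 47, 65].
Result: [27, 47, 65]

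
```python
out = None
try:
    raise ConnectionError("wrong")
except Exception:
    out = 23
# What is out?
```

Step-by-step execution trace:
1. `raise ConnectionError(...)` raises ConnectionError.
2. `except Exception` matches (ConnectionError is a subclass of Exception) → out = 23.
Result: 23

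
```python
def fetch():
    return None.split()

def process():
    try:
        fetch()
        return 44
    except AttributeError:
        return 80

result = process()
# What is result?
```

Step-by-step execution trace:
1. `process()` calls `fetch()`.
2. `fetch()` evaluates `None.split()`, which raises AttributeError; it propagates to the caller.
3. `return 44` is not reached.
4. `except AttributeError` in process matches → returns 80.
5. result = 80.
Result: 80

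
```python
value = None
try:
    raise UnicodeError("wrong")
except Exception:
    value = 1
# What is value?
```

Step-by-step execution trace:
1. `raise UnicodeError(...)` raises UnicodeError.
2. `except Exception` matches (UnicodeError is a subclass of Exception) → value = 1.
Result: 1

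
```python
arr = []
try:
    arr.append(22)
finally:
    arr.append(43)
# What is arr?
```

Step-by-step execution trace:
1. try: `arr.append(22)` → arr = [22].
2. The try body completes without raising.
3. finally always runs: `arr.append(43)` → arr = [22, 43].
Result: [22, 43]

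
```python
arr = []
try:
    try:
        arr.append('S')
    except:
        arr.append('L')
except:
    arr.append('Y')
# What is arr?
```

Step-by-step execution trace:
1. Inner try: `arr.append('S')` → arr = ['S']. No exception raised.
2. Inner `except` is skipped.
3. Inner try completes normally; outer `except` is skipped.
Result: ['S']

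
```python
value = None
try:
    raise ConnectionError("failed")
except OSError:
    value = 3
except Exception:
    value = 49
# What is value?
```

Step-by-step execution trace:
1. `raise ConnectionError(...)` raises ConnectionError.
2. `except OSError` matches (ConnectionError is a subclass of OSError) → value = 3.
3. `except Exception` is not reached.
Result: 3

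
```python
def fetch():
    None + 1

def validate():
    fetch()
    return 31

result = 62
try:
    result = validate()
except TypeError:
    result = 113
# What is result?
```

Step-by-step execution trace:
1. result starts at 62.
2. try: `validate()` calls `fetch()`.
3. `fetch()` evaluates `None + 1`, which raises TypeError; it propagates through validate (uncaught).
4. `return 31` in validate is not reached; the assignment to result does not complete.
5. `except TypeError` matches → result = 113.
Result: 113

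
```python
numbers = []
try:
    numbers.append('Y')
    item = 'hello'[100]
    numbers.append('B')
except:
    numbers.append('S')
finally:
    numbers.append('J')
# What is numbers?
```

Step-by-step execution trace:
1. try: `numbers.append('Y')` → numbers = ['Y'].
2. `item = 'hello'[100]` raises IndexError; `numbers.append('B')` is not reached.
3. bare `except` matches → `numbers.append('S')` → numbers = ['Y', 'S'].
4. finally always runs: `numbers.append('J')` → numbers = ['Y', 'S', 'J'].
Result: ['Y', 'S', 'J']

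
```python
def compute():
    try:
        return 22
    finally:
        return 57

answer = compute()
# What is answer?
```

Step-by-step execution trace:
1. `compute()` enters try: `return 22` sets pending return value 22.
2. Before returning, `finally: return 57` runs and overrides the pending return.
3. compute() returns 57 → answer = 57.
Result: 57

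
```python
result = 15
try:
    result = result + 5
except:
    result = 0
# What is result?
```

Step-by-step execution trace:
1. result starts at 15.
2. try: `result = result + 5` → result = 20. No exception raised.
3. `except` is skipped.
Result: 20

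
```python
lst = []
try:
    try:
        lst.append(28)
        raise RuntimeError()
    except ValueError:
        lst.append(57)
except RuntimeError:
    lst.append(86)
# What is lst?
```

Step-by-step execution trace:
1. Inner try: `lst.append(28)` → lst = [28].
2. `raise RuntimeError()` raises RuntimeError.
3. Inner `except ValueError` does not match RuntimeError; exception propagates to outer try.
4. Outer `except RuntimeError` matches → `lst.append(86)` → lst = [28, 86].
Result: [28, 86]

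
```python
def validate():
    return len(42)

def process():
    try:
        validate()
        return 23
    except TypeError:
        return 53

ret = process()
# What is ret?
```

Step-by-step execution trace:
1. `process()` calls `validate()`.
2. `validate()` evaluates `len(42)`, which raises TypeError; it propagates to the caller.
3. `return 23` is not reached.
4. `except TypeError` in process matches → returns 53.
5. ret = 53.
Result: 53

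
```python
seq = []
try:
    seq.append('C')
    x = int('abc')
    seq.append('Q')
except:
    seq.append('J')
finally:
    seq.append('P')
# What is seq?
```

Step-by-step execution trace:
1. try: `seq.append('C')` → seq = ['C'].
2. `x = int('abc')` raises ValueError; `seq.append('Q')` is not reached.
3. bare `except` matches → `seq.append('J')` → seq = ['C', 'J'].
4. finally always runs: `seq.append('P')` → seq = ['C', 'J', 'P'].
Result: ['C', 'J', 'P']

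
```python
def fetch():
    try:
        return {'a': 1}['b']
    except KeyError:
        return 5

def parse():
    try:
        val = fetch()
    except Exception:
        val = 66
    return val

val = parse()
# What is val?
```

Step-by-step execution trace:
1. `parse()` calls `fetch()`.
2. In fetch: `{'a': 1}['b']` raises KeyError; `except KeyError` catches it → returns 5.
3. In parse: `val = fetch()` → val = 5. No exception reaches parse.
4. `except Exception` is skipped; parse returns 5.
5. val = 5.
Result: 5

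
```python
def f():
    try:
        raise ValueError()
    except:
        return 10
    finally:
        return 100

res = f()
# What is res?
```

Step-by-step execution trace:
1. `f()` enters try: `raise ValueError()` raises ValueError.
2. bare `except` matches → `return 10` sets pending return value 10.
3. Before returning, `finally: return 100` runs and overrides the pending return.
4. f() returns 100 → res = 100.
Result: 100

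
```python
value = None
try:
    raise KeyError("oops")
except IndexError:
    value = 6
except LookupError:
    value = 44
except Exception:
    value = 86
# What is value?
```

Step-by-step execution trace:
1. `raise KeyError(...)` raises KeyError.
2. `except IndexError` does not match (KeyError is not a subclass of IndexError); skipped.
3. `except LookupError` matches (KeyError is a subclass of LookupError) → value = 44.
4. `except Exception` is not reached.
Result: 44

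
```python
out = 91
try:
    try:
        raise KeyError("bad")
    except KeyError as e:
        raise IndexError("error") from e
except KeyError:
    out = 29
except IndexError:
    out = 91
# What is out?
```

Step-by-step execution trace:
1. Inner try raises KeyError; inner `except KeyError as e` catches it.
2. `raise IndexError(...) from e` raises IndexError (KeyError is attached as __cause__, but only IndexError is active).
3. Outer `except KeyError` does not match IndexError; skipped.
4. Outer `except IndexError` matches → out = 91.
Result: 91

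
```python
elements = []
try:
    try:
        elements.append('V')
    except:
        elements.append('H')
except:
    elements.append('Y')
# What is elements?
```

Step-by-step execution trace:
1. Inner try: `elements.append('V')` → elements = ['V']. No exception raised.
2. Inner `except` is skipped.
3. Inner try completes normally; outer `except` is skipped.
Result: ['V']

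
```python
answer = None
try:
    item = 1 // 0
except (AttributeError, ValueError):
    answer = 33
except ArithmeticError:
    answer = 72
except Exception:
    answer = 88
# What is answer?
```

Step-by-step execution trace:
1. `item = 1 // 0` raises ZeroDivisionError.
2. `except (AttributeError, ValueError)` does not match ZeroDivisionError; skipped.
3. `except ArithmeticError` matches (ZeroDivisionError is a subclass of ArithmeticError) → answer = 72.
4. `except Exception` is not reached.
Result: 72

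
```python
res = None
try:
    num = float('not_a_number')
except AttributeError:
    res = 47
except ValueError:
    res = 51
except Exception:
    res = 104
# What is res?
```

Step-by-step execution trace:
1. `num = float('not_a_number')` raises ValueError.
2. `except AttributeError` does not match ValueError; skipped.
3. `except ValueError` matches → res = 51.
4. Remaining except clauses are skipped.
Result: 51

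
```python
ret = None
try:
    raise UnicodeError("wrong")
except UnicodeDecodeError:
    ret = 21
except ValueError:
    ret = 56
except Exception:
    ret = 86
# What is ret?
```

Step-by-step execution trace:
1. `raise UnicodeError(...)` raises UnicodeError.
2. `except UnicodeDecodeError` does not match (UnicodeError is not a subclass of UnicodeDecodeError); skipped.
3. `except ValueError` matches (UnicodeError is a subclass of ValueError) → ret = 56.
4. `except Exception` is not reached.
Result: 56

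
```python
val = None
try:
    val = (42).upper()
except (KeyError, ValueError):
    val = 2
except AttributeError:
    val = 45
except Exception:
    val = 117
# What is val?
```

Step-by-step execution trace:
1. `val = (42).upper()` raises AttributeError.
2. `except (KeyError, ValueError)` does not match AttributeError; skipped.
3. `except AttributeError` matches (exact type match) → val = 45.
4. `except Exception` is not reached.
Result: 45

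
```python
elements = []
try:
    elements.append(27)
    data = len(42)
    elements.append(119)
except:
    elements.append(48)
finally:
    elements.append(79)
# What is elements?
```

Step-by-step execution trace:
1. try: `elements.append(27)` → elements = [27].
2. `data = len(42)` raises TypeError; `elements.append(119)` is not reached.
3. bare `except` matches → `elements.append(48)` → elements = [27, 48].
4. finally always runs: `elements.append(79)` → elements = [27, 48, 79].
Result: [27, 48, 79]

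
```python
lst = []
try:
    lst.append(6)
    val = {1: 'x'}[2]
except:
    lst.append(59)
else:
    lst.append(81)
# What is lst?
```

Step-by-step execution trace:
1. try: `lst.append(6)` → lst = [6].
2. `val = {1: 'x'}[2]` raises KeyError.
3. bare `except` matches → `lst.append(59)` → lst = [6, 59].
4. `else` is skipped (an exception was raised).
Result: [6, 59]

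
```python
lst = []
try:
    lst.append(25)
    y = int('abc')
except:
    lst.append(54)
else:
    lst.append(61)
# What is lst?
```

Step-by-step execution trace:
1. try: `lst.append(25)` → lst = [25].
2. `y = int('abc')` raises ValueError.
3. bare `except` matches → `lst.append(54)` → lst = [25, 54].
4. `else` is skipped (an exception was raised).
Result: [25, 54]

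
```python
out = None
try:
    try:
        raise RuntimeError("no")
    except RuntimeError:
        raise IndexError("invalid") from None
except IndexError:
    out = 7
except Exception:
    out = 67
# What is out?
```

Step-by-step execution trace:
1. Inner try raises RuntimeError; inner `except RuntimeError` catches it.
2. `raise IndexError(...) from None` raises IndexError (from None suppresses __context__, but the active exception is still IndexError).
3. Outer `except IndexError` matches → out = 7.
4. `except Exception` is not reached.
Result: 7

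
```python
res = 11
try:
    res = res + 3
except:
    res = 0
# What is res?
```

Step-by-step execution trace:
1. res starts at 11.
2. try: `res = res + 3` → res = 14. No exception raised.
3. `except` is skipped.
Result: 14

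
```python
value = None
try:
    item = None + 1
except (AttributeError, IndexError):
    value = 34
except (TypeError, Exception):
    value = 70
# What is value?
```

Step-by-step execution trace:
1. `item = None + 1` raises TypeError.
2. `except (AttributeError, IndexError)` does not match TypeError; skipped.
3. `except (TypeError, Exception)` matches (TypeError is in the tuple) → value = 70.
Result: 70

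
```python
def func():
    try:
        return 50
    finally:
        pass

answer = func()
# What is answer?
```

Step-by-step execution trace:
1. `func()` enters try: `return 50` sets pending return value 50.
2. Before returning, `finally: pass` runs (no effect).
3. func() returns 50 → answer = 50.
Result: 50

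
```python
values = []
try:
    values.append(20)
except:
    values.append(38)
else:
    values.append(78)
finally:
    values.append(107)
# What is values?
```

Step-by-step execution trace:
1. try: `values.append(20)` → values = [20]. No exception raised.
2. `except` is skipped.
3. `else` runs: `values.append(78)` → values = [20, 78].
4. `finally` always runs: `values.append(107)` → values = [20, 78, 107].
Result: [20, 78, 107]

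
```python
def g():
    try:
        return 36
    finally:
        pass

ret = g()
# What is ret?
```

Step-by-step execution trace:
1. `g()` enters try: `return 36` sets pending return value 36.
2. Before returning, `finally: pass` runs (no effect).
3. g() returns 36 → ret = 36.
Result: 36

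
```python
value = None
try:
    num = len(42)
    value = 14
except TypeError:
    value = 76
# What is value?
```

Step-by-step execution trace:
1. `num = len(42)` raises TypeError.
2. `value = 14` is not reached.
3. `except TypeError` matches → value = 76.
Result: 76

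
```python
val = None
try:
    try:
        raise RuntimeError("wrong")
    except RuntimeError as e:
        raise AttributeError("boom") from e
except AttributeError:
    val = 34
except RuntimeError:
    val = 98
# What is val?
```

Step-by-step execution trace:
1. Inner try raises RuntimeError; inner `except RuntimeError as e` catches it.
2. `raise AttributeError(...) from e` raises AttributeError (RuntimeError is attached as __cause__, but only AttributeError is active).
3. Outer `except AttributeError` matches → val = 34.
4. `except RuntimeError` is not reached.
Result: 34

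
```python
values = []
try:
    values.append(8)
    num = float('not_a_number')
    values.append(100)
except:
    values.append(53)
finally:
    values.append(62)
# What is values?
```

Step-by-step execution trace:
1. try: `values.append(8)` → values = [8].
2. `num = float('not_a_number')` raises ValueError; `values.append(100)` is not reached.
3. bare `except` matches → `values.append(53)` → values = [8, 53].
4. finally always runs: `values.append(62)` → values = [8, 53, 62].
Result: [8, 53, 62]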